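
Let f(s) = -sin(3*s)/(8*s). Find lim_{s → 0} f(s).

-3/8

Substitution gives 0/0.
Write it as (3/(-8))·sin(3s)/(3s); since sin(u)/u → 1, the limit is -3/8.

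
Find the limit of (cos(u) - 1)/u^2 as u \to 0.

Direct substitution gives 0/0.
Apply L'Hôpital: lim (-sin(u))/(2*u), still 0/0.
After 2 applications of L'Hôpital's rule the quotient is (-cos(u))/(2); substituting u = 0 gives -1/2.

-1/2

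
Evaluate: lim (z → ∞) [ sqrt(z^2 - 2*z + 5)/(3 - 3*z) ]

-1/3

For large |z|, √(z^2 - 2*z + 5) ≈ √1·|z| and the denominator ≈ -3z.
Since z → +∞, |z| = z, giving √1/(-3) = -1/3.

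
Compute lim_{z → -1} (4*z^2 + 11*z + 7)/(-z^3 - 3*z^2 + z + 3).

3/4

At z = -1 both the top and bottom vanish — a removable singularity. Factoring out (z + 1) from each leaves (4*z + 7)/(-z^2 - 2*z + 3), which at z = -1 equals 3/4.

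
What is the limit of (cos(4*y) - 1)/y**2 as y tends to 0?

-8

Direct substitution gives 0/0.
Apply L'Hôpital: lim (-4*sin(4*y))/(2*y), still 0/0.
After 2 applications of L'Hôpital's rule the quotient is (-16*cos(4*y))/(2); substituting y = 0 gives -8.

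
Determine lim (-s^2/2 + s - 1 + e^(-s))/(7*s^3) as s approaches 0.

-1/42

Direct substitution gives 0/0.
Apply L'Hôpital: lim (-s + 1 - e^(-s))/(21*s^2), still 0/0.
Apply L'Hôpital: lim (-1 + e^(-s))/(42*s), still 0/0.
After 3 applications of L'Hôpital's rule the quotient is (-e^(-s))/(42); substituting s = 0 gives -1/42.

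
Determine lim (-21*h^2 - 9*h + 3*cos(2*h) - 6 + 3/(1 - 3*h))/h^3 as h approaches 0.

Substitution gives 0/0 (the numerator vanishes to order 3).
Expand each term to order h^3: the coefficient of h^3 in 3·cos(2h) is 0 and in 3·1/(1 - 3h) is 81.
Lower-order terms cancel with the polynomial part, so the numerator is (81)·h^3 + o(h^3), and the limit is (81)/(1) = 81.

81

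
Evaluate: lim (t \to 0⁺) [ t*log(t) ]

This is a 0·(−∞) form. Rewrite as 1·ln(t) / t^(−1) and apply L'Hôpital:
the derivative quotient is 1·(1/t) / (−1·t^(−2)) = (-1/1)·t^1 → 0.

0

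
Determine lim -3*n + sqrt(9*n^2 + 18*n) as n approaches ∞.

This has the form ∞ − ∞. Multiply and divide by the conjugate √(9*n^2 + 18*n) + 3n.
That gives (18n) / (√(9*n^2 + 18*n) + 3n).
Divide numerator and denominator by n: the limit is 18/(2·3) = 3.

3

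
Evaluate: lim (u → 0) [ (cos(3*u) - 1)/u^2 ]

-9/2

Direct substitution gives 0/0.
Apply L'Hôpital: lim (-3*sin(3*u))/(2*u), still 0/0.
After 2 applications of L'Hôpital's rule the quotient is (-9*cos(3*u))/(2); substituting u = 0 gives -9/2.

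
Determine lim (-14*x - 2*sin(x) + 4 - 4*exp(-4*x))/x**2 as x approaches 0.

Substitution gives 0/0 (the numerator vanishes to order 2).
Expand each term to order x^2: the coefficient of x^2 in -4·e^(-4x) is -32 and in -2·sin(x) is 0.
Lower-order terms cancel with the polynomial part, so the numerator is (-32)·x^2 + o(x^2), and the limit is (-32)/(1) = -32.

-32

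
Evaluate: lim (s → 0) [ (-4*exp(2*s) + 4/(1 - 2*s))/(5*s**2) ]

8/5

Substitution gives 0/0; apply L'Hôpital's rule 2 times.
After differentiating numerator and denominator 2 times the quotient is (-16*e^(2*s) - 32/(2*s - 1)^3)/(10); at s = 0 this is 8/5.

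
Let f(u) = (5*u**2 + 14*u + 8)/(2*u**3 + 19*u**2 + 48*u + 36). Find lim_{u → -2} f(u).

3/2

Direct substitution gives 0/0, so factor. Both numerator and denominator have (u + 2) as a factor.
After cancelling, the expression reduces to (5*u + 4)/(2*u^2 + 15*u + 18).
Substituting u = -2 gives 3/2.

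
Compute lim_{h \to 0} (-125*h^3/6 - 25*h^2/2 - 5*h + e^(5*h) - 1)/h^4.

Direct substitution gives 0/0.
Apply L'Hôpital: lim (-125*h^2/2 - 25*h + 5*e^(5*h) - 5)/(4*h^3), still 0/0.
Apply L'Hôpital: lim (-125*h + 25*e^(5*h) - 25)/(12*h^2), still 0/0.
Apply L'Hôpital: lim (125*e^(5*h) - 125)/(24*h), still 0/0.
After 4 applications of L'Hôpital's rule the quotient is (625*e^(5*h))/(24); substituting h = 0 gives 625/24.

625/24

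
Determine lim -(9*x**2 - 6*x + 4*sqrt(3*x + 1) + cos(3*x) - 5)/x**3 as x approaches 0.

Substitution gives 0/0 (the numerator vanishes to order 3).
Expand each term to order x^3: the coefficient of x^3 in 4·√(1 + 3x) is 27/4 and in cos(3x) is 0.
Lower-order terms cancel with the polynomial part, so the numerator is (27/4)·x^3 + o(x^3), and the limit is (27/4)/(-1) = -27/4.

-27/4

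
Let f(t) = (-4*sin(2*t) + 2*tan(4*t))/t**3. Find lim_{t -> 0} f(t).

48

Substitution gives 0/0 (the numerator vanishes to order 3).
Expand each term to order t^3: the coefficient of t^3 in -4·sin(2t) is 16/3 and in 2·tan(4t) is 128/3.
Lower-order terms cancel with the polynomial part, so the numerator is (48)·t^3 + o(t^3), and the limit is (48)/(1) = 48.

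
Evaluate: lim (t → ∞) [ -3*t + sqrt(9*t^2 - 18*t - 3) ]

An ∞ − ∞ form. Rationalising with the conjugate, the difference becomes (-18t - 3) / (√(9*t^2 - 18*t - 3) + 3t).
For large t the denominator behaves like 2·3t, so the quotient tends to -18/6 = -3.

-3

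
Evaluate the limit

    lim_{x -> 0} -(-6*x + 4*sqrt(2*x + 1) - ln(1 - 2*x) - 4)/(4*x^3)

-7/6

Substitution gives 0/0; apply L'Hôpital's rule 3 times.
After differentiating numerator and denominator 3 times the quotient is (12/(2*x + 1)^(5/2) - 16/(2*x - 1)^3)/(-24); at x = 0 this is -7/6.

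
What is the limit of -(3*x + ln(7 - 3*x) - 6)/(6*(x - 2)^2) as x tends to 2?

Direct substitution gives 0/0.
Apply L'Hôpital: lim (3 - 3/(7 - 3*x))/(24 - 12*x), still 0/0.
After 2 applications of L'Hôpital's rule the quotient is (-9/(7 - 3*x)^2)/(-12); substituting x = 2 gives 3/4.

3/4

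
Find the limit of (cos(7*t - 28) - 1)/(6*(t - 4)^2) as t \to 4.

Direct substitution gives 0/0.
Apply L'Hôpital: lim (-7*sin(7*t - 28))/(12*t - 48), still 0/0.
After 2 applications of L'Hôpital's rule the quotient is (-49*cos(7*t - 28))/(12); substituting t = 4 gives -49/12.

-49/12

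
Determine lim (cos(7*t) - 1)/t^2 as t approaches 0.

Direct substitution gives 0/0.
Apply L'Hôpital: lim (-7*sin(7*t))/(2*t), still 0/0.
After 2 applications of L'Hôpital's rule the quotient is (-49*cos(7*t))/(2); substituting t = 0 gives -49/2.

-49/2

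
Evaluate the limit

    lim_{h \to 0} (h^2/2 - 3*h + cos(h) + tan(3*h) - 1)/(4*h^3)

Substitution gives 0/0; apply L'Hôpital's rule 3 times.
After differentiating numerator and denominator 3 times the quotient is (sin(h) + 162*tan(3*h)^4 + 216*tan(3*h)^2 + 54)/(24); at h = 0 this is 9/4.

9/4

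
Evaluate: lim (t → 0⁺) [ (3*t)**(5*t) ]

Base → 0⁺ and exponent → 0⁺: a 0^0 form.
Take logs: 5t·ln(3t). This is 0·(−∞); rewriting as ln(3t)/(1/(5t)) and applying L'Hôpital gives 0.
Hence the limit is e^0 = 1.

1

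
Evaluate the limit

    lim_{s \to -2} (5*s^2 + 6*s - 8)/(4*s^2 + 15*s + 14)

14

At s = -2 both the top and bottom vanish — a removable singularity. Factoring out (s + 2) from each leaves (5*s - 4)/(4*s + 7), which at s = -2 equals 14.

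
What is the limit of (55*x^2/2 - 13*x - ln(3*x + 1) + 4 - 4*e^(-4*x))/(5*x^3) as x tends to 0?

Substitution gives 0/0; apply L'Hôpital's rule 3 times.
After differentiating numerator and denominator 3 times the quotient is (256*e^(-4*x) - 54/(3*x + 1)^3)/(30); at x = 0 this is 101/15.

101/15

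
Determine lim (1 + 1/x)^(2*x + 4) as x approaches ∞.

e^(2)

Let L be the limit and take ln: ln L = lim (2x + 4)·ln(1 + 1/x) = lim (2x + 4)·(1/x + O(1/x²)) = 2.
Hence L = e^(2).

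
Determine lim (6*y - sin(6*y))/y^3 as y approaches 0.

36

Direct substitution gives 0/0.
Apply L'Hôpital: lim (6 - 6*cos(6*y))/(3*y^2), still 0/0.
Apply L'Hôpital: lim (36*sin(6*y))/(6*y), still 0/0.
After 3 applications of L'Hôpital's rule the quotient is (216*cos(6*y))/(6); substituting y = 0 gives 36.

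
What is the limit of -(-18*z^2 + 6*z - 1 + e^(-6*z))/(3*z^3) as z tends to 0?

Direct substitution gives 0/0.
Apply L'Hôpital: lim (-36*z + 6 - 6*e^(-6*z))/(-9*z^2), still 0/0.
Apply L'Hôpital: lim (-36 + 36*e^(-6*z))/(-18*z), still 0/0.
After 3 applications of L'Hôpital's rule the quotient is (-216*e^(-6*z))/(-18); substituting z = 0 gives 12.

12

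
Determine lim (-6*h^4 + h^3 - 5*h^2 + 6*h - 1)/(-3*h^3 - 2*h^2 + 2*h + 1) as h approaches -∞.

The numerator has higher degree (4 > 3); the quotient behaves like (-6/(-3))·h^1 for large |h|.
As h → −∞ this diverges to -∞.

-∞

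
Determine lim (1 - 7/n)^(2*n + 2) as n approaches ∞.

e^(-14)

Let L be the limit and take ln: ln L = lim (2n + 2)·ln(1 - 7/n) = lim (2n + 2)·(-7/n + O(1/n²)) = -14.
Hence L = e^(-14).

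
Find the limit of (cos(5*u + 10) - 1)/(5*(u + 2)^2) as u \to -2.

-5/2

Direct substitution gives 0/0.
Apply L'Hôpital: lim (-5*sin(5*u + 10))/(10*u + 20), still 0/0.
After 2 applications of L'Hôpital's rule the quotient is (-25*cos(5*u + 10))/(10); substituting u = -2 gives -5/2.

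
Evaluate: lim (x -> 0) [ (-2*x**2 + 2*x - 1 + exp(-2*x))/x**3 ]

-4/3

Direct substitution gives 0/0.
Apply L'Hôpital: lim (-4*x + 2 - 2*e^(-2*x))/(3*x^2), still 0/0.
Apply L'Hôpital: lim (-4 + 4*e^(-2*x))/(6*x), still 0/0.
After 3 applications of L'Hôpital's rule the quotient is (-8*e^(-2*x))/(6); substituting x = 0 gives -4/3.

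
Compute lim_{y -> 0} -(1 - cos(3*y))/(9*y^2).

-1/2

Substitution gives 0/0.
Use (1 − cos u)/u² → 1/2 with u = 3y: the limit is 3²/(2·(-9)) = -1/2.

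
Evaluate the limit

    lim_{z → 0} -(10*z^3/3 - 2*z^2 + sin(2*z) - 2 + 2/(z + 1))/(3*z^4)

Substitution gives 0/0; apply L'Hôpital's rule 4 times.
After differentiating numerator and denominator 4 times the quotient is (16*sin(2*z) + 48/(z + 1)^5)/(-72); at z = 0 this is -2/3.

-2/3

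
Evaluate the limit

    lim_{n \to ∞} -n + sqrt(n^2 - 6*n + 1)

An ∞ − ∞ form. Rationalising with the conjugate, the difference becomes (-6n + 1) / (√(n^2 - 6*n + 1) + n).
For large n the denominator behaves like 2·n, so the quotient tends to -6/2 = -3.

-3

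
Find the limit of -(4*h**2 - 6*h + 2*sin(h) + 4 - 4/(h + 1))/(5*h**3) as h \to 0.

Substitution gives 0/0; apply L'Hôpital's rule 3 times.
After differentiating numerator and denominator 3 times the quotient is (-2*cos(h) + 24/(h + 1)^4)/(-30); at h = 0 this is -11/15.

-11/15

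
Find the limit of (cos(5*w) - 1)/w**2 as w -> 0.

-25/2

Direct substitution gives 0/0.
Apply L'Hôpital: lim (-5*sin(5*w))/(2*w), still 0/0.
After 2 applications of L'Hôpital's rule the quotient is (-25*cos(5*w))/(2); substituting w = 0 gives -25/2.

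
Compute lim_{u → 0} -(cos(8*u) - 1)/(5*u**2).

Direct substitution gives 0/0.
Apply L'Hôpital: lim (-8*sin(8*u))/(-10*u), still 0/0.
After 2 applications of L'Hôpital's rule the quotient is (-64*cos(8*u))/(-10); substituting u = 0 gives 32/5.

32/5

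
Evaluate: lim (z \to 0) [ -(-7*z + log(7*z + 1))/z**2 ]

Direct substitution gives 0/0.
Apply L'Hôpital: lim (-7 + 7/(7*z + 1))/(-2*z), still 0/0.
After 2 applications of L'Hôpital's rule the quotient is (-49/(7*z + 1)^2)/(-2); substituting z = 0 gives 49/2.

49/2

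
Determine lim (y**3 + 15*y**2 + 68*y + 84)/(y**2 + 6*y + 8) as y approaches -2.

Since y = -2 makes numerator and denominator zero, (y + 2) divides both.
Cancelling it gives (y^2 + 13*y + 42)/(y + 4); now plug in y = -2 to get 10.

10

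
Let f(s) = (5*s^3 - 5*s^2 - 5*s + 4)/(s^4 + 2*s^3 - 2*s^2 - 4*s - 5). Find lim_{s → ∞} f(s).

The denominator has degree 4 and the numerator degree 3. Dividing numerator and denominator by s^4 sends every term to 0 except the leading denominator term, so the limit is 0.

0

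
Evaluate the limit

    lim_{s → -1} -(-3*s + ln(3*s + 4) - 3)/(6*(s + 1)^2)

3/4

Direct substitution gives 0/0.
Apply L'Hôpital: lim (-3 + 3/(3*s + 4))/(-12*s - 12), still 0/0.
After 2 applications of L'Hôpital's rule the quotient is (-9/(3*s + 4)^2)/(-12); substituting s = -1 gives 3/4.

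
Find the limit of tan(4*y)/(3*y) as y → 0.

4/3

Substitution gives 0/0.
Since tan(u)/u → 1 as u → 0, tan(4y)/(4y) → 1 and the limit is 4/3.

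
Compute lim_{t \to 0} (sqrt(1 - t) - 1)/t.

-1/2

Substitution gives 0/0. Multiply numerator and denominator by the conjugate √(1 - t) + √1.
The numerator becomes (1 - t) − 1 = -t, so the expression simplifies to -1/(√(1 - t) + √1).
Letting t → 0 gives -1/(2√1) = -1/2.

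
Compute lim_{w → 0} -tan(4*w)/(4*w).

-1

Substitution gives 0/0.
Since tan(u)/u → 1 as u → 0, tan(4w)/(4w) → 1 and the limit is 4/(-4) = -1.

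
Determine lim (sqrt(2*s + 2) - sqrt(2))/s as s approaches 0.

√(2)/2

Substitution gives 0/0. Multiply numerator and denominator by the conjugate √(2 + 2s) + √2.
The numerator becomes (2 + 2s) − 2 = 2s, so the expression simplifies to 2/(√(2 + 2s) + √2).
Letting s → 0 gives 2/(2√2) = √(2)/2.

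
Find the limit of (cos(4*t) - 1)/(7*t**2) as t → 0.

-8/7

Direct substitution gives 0/0.
Apply L'Hôpital: lim (-4*sin(4*t))/(14*t), still 0/0.
After 2 applications of L'Hôpital's rule the quotient is (-16*cos(4*t))/(14); substituting t = 0 gives -8/7.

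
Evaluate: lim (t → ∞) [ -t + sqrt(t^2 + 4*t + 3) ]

2

This has the form ∞ − ∞. Multiply and divide by the conjugate √(t^2 + 4*t + 3) + t.
That gives (4t + 3) / (√(t^2 + 4*t + 3) + t).
Divide numerator and denominator by t: the limit is 4/(2·1) = 2.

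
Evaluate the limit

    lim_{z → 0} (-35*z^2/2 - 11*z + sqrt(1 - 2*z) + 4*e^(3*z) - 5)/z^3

Substitution gives 0/0; apply L'Hôpital's rule 3 times.
After differentiating numerator and denominator 3 times the quotient is (108*e^(3*z) - 3/(1 - 2*z)^(5/2))/(6); at z = 0 this is 35/2.

35/2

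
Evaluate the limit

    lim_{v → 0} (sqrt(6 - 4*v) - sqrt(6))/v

-√(6)/3

A 0/0 form; rationalise with √(6 - 4v) + √6. This collapses the numerator to -4v, leaving -4/(√(6 - 4v) + √6) → -4/(2√6) = -√(6)/3.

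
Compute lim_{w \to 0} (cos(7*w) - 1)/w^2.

-49/2

Direct substitution gives 0/0.
Apply L'Hôpital: lim (-7*sin(7*w))/(2*w), still 0/0.
After 2 applications of L'Hôpital's rule the quotient is (-49*cos(7*w))/(2); substituting w = 0 gives -49/2.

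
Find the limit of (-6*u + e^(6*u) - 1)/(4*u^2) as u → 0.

9/2

Direct substitution gives 0/0.
Apply L'Hôpital: lim (6*e^(6*u) - 6)/(8*u), still 0/0.
After 2 applications of L'Hôpital's rule the quotient is (36*e^(6*u))/(8); substituting u = 0 gives 9/2.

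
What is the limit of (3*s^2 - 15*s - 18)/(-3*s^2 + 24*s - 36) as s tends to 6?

-7/4

At s = 6 both the top and bottom vanish — a removable singularity. Factoring out (s - 6) from each leaves (3*s + 3)/(6 - 3*s), which at s = 6 equals -7/4.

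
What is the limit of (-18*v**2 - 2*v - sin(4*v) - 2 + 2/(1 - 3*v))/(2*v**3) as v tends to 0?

97/3

Substitution gives 0/0 (the numerator vanishes to order 3).
Expand each term to order v^3: the coefficient of v^3 in −sin(4v) is 32/3 and in 2·1/(1 - 3v) is 54.
Lower-order terms cancel with the polynomial part, so the numerator is (194/3)·v^3 + o(v^3), and the limit is (194/3)/(2) = 97/3.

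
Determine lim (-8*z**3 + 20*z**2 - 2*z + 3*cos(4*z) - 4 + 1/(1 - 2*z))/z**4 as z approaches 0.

Substitution gives 0/0 (the numerator vanishes to order 4).
Expand each term to order z^4: the coefficient of z^4 in 3·cos(4z) is 32 and in 1/(1 - 2z) is 16.
Lower-order terms cancel with the polynomial part, so the numerator is (48)·z^4 + o(z^4), and the limit is (48)/(1) = 48.

48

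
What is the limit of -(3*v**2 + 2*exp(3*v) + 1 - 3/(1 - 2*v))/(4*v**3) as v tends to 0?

15/4

Substitution gives 0/0 (the numerator vanishes to order 3).
Expand each term to order v^3: the coefficient of v^3 in -3·1/(1 - 2v) is -24 and in 2·e^(3v) is 9.
Lower-order terms cancel with the polynomial part, so the numerator is (-15)·v^3 + o(v^3), and the limit is (-15)/(-4) = 15/4.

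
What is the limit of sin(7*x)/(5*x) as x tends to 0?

7/5

Substitution gives 0/0.
Write it as (7/5)·sin(7x)/(7x); since sin(u)/u → 1, the limit is 7/5.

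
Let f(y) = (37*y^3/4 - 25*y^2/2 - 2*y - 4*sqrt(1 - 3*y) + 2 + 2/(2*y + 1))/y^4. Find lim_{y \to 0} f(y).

1429/32

Substitution gives 0/0 (the numerator vanishes to order 4).
Expand each term to order y^4: the coefficient of y^4 in 2·1/(1 + 2y) is 32 and in -4·√(1 - 3y) is 405/32.
Lower-order terms cancel with the polynomial part, so the numerator is (1429/32)·y^4 + o(y^4), and the limit is (1429/32)/(1) = 1429/32.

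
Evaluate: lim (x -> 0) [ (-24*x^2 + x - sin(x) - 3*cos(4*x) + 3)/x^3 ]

1/6

Substitution gives 0/0; apply L'Hôpital's rule 3 times.
After differentiating numerator and denominator 3 times the quotient is (-192*sin(4*x) + cos(x))/(6); at x = 0 this is 1/6.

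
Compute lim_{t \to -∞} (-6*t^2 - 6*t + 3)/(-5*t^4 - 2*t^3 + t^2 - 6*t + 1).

The denominator has degree 4 and the numerator degree 2. Dividing numerator and denominator by t^4 sends every term to 0 except the leading denominator term, so the limit is 0.

0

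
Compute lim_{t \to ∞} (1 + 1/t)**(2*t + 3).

Let L be the limit and take ln: ln L = lim (2t + 3)·ln(1 + 1/t) = lim (2t + 3)·(1/t + O(1/t²)) = 2.
Hence L = e^(2).

e^(2)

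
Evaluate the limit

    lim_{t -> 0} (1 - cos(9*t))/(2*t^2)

Substitution gives 0/0.
Use (1 − cos u)/u² → 1/2 with u = 9t: the limit is 9²/(2·2) = 81/4.

81/4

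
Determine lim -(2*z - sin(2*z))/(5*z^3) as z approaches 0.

-4/15

Direct substitution gives 0/0.
Apply L'Hôpital: lim (2 - 2*cos(2*z))/(-15*z^2), still 0/0.
Apply L'Hôpital: lim (4*sin(2*z))/(-30*z), still 0/0.
After 3 applications of L'Hôpital's rule the quotient is (8*cos(2*z))/(-30); substituting z = 0 gives -4/15.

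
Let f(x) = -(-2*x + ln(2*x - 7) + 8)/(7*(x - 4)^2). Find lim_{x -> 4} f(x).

2/7

Direct substitution gives 0/0.
Apply L'Hôpital: lim (-2 + 2/(2*x - 7))/(56 - 14*x), still 0/0.
After 2 applications of L'Hôpital's rule the quotient is (-4/(2*x - 7)^2)/(-14); substituting x = 4 gives 2/7.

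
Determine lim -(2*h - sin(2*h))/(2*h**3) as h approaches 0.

-2/3

Direct substitution gives 0/0.
Apply L'Hôpital: lim (2 - 2*cos(2*h))/(-6*h^2), still 0/0.
Apply L'Hôpital: lim (4*sin(2*h))/(-12*h), still 0/0.
After 3 applications of L'Hôpital's rule the quotient is (8*cos(2*h))/(-12); substituting h = 0 gives -2/3.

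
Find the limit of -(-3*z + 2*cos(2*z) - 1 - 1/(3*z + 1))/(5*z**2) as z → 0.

13/5

Substitution gives 0/0; apply L'Hôpital's rule 2 times.
After differentiating numerator and denominator 2 times the quotient is (-8*cos(2*z) - 18/(3*z + 1)^3)/(-10); at z = 0 this is 13/5.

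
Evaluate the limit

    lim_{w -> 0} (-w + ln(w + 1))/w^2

-1/2

Direct substitution gives 0/0.
Apply L'Hôpital: lim (-1 + 1/(w + 1))/(2*w), still 0/0.
After 2 applications of L'Hôpital's rule the quotient is (-1/(w + 1)^2)/(2); substituting w = 0 gives -1/2.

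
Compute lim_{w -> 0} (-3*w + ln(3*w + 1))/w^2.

-9/2

Direct substitution gives 0/0.
Apply L'Hôpital: lim (-3 + 3/(3*w + 1))/(2*w), still 0/0.
After 2 applications of L'Hôpital's rule the quotient is (-9/(3*w + 1)^2)/(2); substituting w = 0 gives -9/2.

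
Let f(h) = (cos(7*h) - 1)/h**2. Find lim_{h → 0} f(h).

Direct substitution gives 0/0.
Apply L'Hôpital: lim (-7*sin(7*h))/(2*h), still 0/0.
After 2 applications of L'Hôpital's rule the quotient is (-49*cos(7*h))/(2); substituting h = 0 gives -49/2.

-49/2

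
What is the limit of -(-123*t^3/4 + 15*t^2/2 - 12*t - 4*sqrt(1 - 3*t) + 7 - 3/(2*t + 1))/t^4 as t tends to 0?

Substitution gives 0/0 (the numerator vanishes to order 4).
Expand each term to order t^4: the coefficient of t^4 in -4·√(1 - 3t) is 405/32 and in -3·1/(1 + 2t) is -48.
Lower-order terms cancel with the polynomial part, so the numerator is (-1131/32)·t^4 + o(t^4), and the limit is (-1131/32)/(-1) = 1131/32.

1131/32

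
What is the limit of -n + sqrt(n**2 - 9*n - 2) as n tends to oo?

An ∞ − ∞ form. Rationalising with the conjugate, the difference becomes (-9n - 2) / (√(n^2 - 9*n - 2) + n).
For large n the denominator behaves like 2·n, so the quotient tends to -9/2 = -9/2.

-9/2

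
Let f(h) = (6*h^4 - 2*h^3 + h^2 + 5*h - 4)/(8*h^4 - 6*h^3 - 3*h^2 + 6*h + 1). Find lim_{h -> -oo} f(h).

Numerator and denominator both have degree 4.
Dividing every term by h^4, all lower-order terms vanish and the limit is the ratio of leading coefficients, 6/(8) = 3/4.

3/4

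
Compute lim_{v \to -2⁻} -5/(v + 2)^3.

∞

As v → -2⁻, (v + 2) → 0⁻, so (v + 2)^3 → 0⁻ and -5/(v + 2)^3 → ∞.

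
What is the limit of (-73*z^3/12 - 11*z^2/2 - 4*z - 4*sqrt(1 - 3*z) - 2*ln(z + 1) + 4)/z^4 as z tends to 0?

Substitution gives 0/0 (the numerator vanishes to order 4).
Expand each term to order z^4: the coefficient of z^4 in -2·ln(1 + z) is 1/2 and in -4·√(1 - 3z) is 405/32.
Lower-order terms cancel with the polynomial part, so the numerator is (421/32)·z^4 + o(z^4), and the limit is (421/32)/(1) = 421/32.

421/32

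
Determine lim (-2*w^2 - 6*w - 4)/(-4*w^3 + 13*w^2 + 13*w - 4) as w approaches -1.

2/25

Direct substitution gives 0/0, so factor. Both numerator and denominator have (w + 1) as a factor.
After cancelling, the expression reduces to (-2*w - 4)/(-4*w^2 + 17*w - 4).
Substituting w = -1 gives 2/25.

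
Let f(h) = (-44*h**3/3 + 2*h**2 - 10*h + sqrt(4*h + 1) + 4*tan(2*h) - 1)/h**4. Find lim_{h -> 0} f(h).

-10

Substitution gives 0/0; apply L'Hôpital's rule 4 times.
After differentiating numerator and denominator 4 times the quotient is (1536*tan(2*h)^3/cos(2*h)^2 + 1024*tan(2*h)/cos(2*h)^2 - 240/(4*h + 1)^(7/2))/(24); at h = 0 this is -10.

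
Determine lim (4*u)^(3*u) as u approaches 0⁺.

1

Base → 0⁺ and exponent → 0⁺: a 0^0 form.
Take logs: 3u·ln(4u). This is 0·(−∞); rewriting as ln(4u)/(1/(3u)) and applying L'Hôpital gives 0.
Hence the limit is e^0 = 1.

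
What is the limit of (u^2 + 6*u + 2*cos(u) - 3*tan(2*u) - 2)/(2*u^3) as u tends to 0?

-4

Substitution gives 0/0 (the numerator vanishes to order 3).
Expand each term to order u^3: the coefficient of u^3 in -3·tan(2u) is -8 and in 2·cos(u) is 0.
Lower-order terms cancel with the polynomial part, so the numerator is (-8)·u^3 + o(u^3), and the limit is (-8)/(2) = -4.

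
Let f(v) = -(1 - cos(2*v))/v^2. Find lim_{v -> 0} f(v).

Substitution gives 0/0.
Use (1 − cos u)/u² → 1/2 with u = 2v: the limit is 2²/(2·(-1)) = -2.

-2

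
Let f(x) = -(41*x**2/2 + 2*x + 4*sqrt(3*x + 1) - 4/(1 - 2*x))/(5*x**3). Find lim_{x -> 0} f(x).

101/20

Substitution gives 0/0 (the numerator vanishes to order 3).
Expand each term to order x^3: the coefficient of x^3 in 4·√(1 + 3x) is 27/4 and in -4·1/(1 - 2x) is -32.
Lower-order terms cancel with the polynomial part, so the numerator is (-101/4)·x^3 + o(x^3), and the limit is (-101/4)/(-5) = 101/20.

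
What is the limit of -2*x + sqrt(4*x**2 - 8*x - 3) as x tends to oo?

-2

This has the form ∞ − ∞. Multiply and divide by the conjugate √(4*x^2 - 8*x - 3) + 2x.
That gives (-8x - 3) / (√(4*x^2 - 8*x - 3) + 2x).
Divide numerator and denominator by x: the limit is -8/(2·2) = -2.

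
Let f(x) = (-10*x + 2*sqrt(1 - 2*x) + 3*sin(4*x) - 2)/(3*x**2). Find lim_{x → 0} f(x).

Substitution gives 0/0; apply L'Hôpital's rule 2 times.
After differentiating numerator and denominator 2 times the quotient is (-48*sin(4*x) - 2/(1 - 2*x)^(3/2))/(6); at x = 0 this is -1/3.

-1/3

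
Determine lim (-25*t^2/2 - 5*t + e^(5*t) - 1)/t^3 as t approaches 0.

125/6

Direct substitution gives 0/0.
Apply L'Hôpital: lim (-25*t + 5*e^(5*t) - 5)/(3*t^2), still 0/0.
Apply L'Hôpital: lim (25*e^(5*t) - 25)/(6*t), still 0/0.
After 3 applications of L'Hôpital's rule the quotient is (125*e^(5*t))/(6); substituting t = 0 gives 125/6.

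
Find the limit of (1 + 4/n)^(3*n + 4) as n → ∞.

Write it as [(1 + 4/n)^n]^(3) · (1 + 4/n)^(4). The bracketed term tends to e^(4) and the second factor to 1, so the limit is e^(12).

e^(12)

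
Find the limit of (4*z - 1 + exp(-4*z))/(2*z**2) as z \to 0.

Direct substitution gives 0/0.
Apply L'Hôpital: lim (4 - 4*e^(-4*z))/(4*z), still 0/0.
After 2 applications of L'Hôpital's rule the quotient is (16*e^(-4*z))/(4); substituting z = 0 gives 4.

4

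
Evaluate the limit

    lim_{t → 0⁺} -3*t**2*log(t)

This is a 0·(−∞) form. Rewrite as -3·ln(t) / t^(−2) and apply L'Hôpital:
the derivative quotient is -3·(1/t) / (−2·t^(−3)) = (3/2)·t^2 → 0.

0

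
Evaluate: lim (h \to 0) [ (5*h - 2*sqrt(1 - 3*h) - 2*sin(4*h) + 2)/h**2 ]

Substitution gives 0/0 (the numerator vanishes to order 2).
Expand each term to order h^2: the coefficient of h^2 in -2·sin(4h) is 0 and in -2·√(1 - 3h) is 9/4.
Lower-order terms cancel with the polynomial part, so the numerator is (9/4)·h^2 + o(h^2), and the limit is (9/4)/(1) = 9/4.

9/4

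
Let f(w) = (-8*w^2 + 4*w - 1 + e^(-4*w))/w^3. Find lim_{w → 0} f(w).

-32/3

Direct substitution gives 0/0.
Apply L'Hôpital: lim (-16*w + 4 - 4*e^(-4*w))/(3*w^2), still 0/0.
Apply L'Hôpital: lim (-16 + 16*e^(-4*w))/(6*w), still 0/0.
After 3 applications of L'Hôpital's rule the quotient is (-64*e^(-4*w))/(6); substituting w = 0 gives -32/3.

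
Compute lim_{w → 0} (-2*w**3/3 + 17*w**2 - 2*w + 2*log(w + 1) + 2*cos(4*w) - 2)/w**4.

Substitution gives 0/0; apply L'Hôpital's rule 4 times.
After differentiating numerator and denominator 4 times the quotient is (512*cos(4*w) - 12/(w + 1)^4)/(24); at w = 0 this is 125/6.

125/6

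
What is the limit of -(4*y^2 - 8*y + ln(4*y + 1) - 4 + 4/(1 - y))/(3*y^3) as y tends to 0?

-76/9

Substitution gives 0/0; apply L'Hôpital's rule 3 times.
After differentiating numerator and denominator 3 times the quotient is (128/(4*y + 1)^3 + 24/(y - 1)^4)/(-18); at y = 0 this is -76/9.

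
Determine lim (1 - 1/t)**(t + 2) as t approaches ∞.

e^(-1)

Write it as [(1 - 1/t)^t]^(1) · (1 - 1/t)^(2). The bracketed term tends to e^(-1) and the second factor to 1, so the limit is e^(-1).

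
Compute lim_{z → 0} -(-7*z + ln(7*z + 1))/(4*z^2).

Direct substitution gives 0/0.
Apply L'Hôpital: lim (-7 + 7/(7*z + 1))/(-8*z), still 0/0.
After 2 applications of L'Hôpital's rule the quotient is (-49/(7*z + 1)^2)/(-8); substituting z = 0 gives 49/8.

49/8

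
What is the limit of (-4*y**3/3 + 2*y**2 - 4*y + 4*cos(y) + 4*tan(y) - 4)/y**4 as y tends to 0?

1/6

Substitution gives 0/0; apply L'Hôpital's rule 4 times.
After differentiating numerator and denominator 4 times the quotient is (4*cos(y) + 96*tan(y)^5 + 160*tan(y)^3 + 64*tan(y))/(24); at y = 0 this is 1/6.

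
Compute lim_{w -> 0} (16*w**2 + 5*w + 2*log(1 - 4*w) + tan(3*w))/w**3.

-101/3

Substitution gives 0/0; apply L'Hôpital's rule 3 times.
After differentiating numerator and denominator 3 times the quotient is (162*tan(3*w)^2/cos(3*w)^2 + 54/cos(3*w)^2 + 256/(4*w - 1)^3)/(6); at w = 0 this is -101/3.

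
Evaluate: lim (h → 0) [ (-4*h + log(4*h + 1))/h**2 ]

-8

Direct substitution gives 0/0.
Apply L'Hôpital: lim (-4 + 4/(4*h + 1))/(2*h), still 0/0.
After 2 applications of L'Hôpital's rule the quotient is (-16/(4*h + 1)^2)/(2); substituting h = 0 gives -8.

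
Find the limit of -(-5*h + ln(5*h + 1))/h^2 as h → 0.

25/2

Direct substitution gives 0/0.
Apply L'Hôpital: lim (-5 + 5/(5*h + 1))/(-2*h), still 0/0.
After 2 applications of L'Hôpital's rule the quotient is (-25/(5*h + 1)^2)/(-2); substituting h = 0 gives 25/2.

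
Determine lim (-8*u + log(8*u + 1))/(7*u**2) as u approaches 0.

-32/7

Direct substitution gives 0/0.
Apply L'Hôpital: lim (-8 + 8/(8*u + 1))/(14*u), still 0/0.
After 2 applications of L'Hôpital's rule the quotient is (-64/(8*u + 1)^2)/(14); substituting u = 0 gives -32/7.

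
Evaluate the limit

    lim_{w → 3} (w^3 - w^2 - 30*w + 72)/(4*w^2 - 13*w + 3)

At w = 3 both the top and bottom vanish — a removable singularity. Factoring out (w - 3) from each leaves (w^2 + 2*w - 24)/(4*w - 1), which at w = 3 equals -9/11.

-9/11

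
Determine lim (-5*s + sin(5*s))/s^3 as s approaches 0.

Direct substitution gives 0/0.
Apply L'Hôpital: lim (5*cos(5*s) - 5)/(3*s^2), still 0/0.
Apply L'Hôpital: lim (-25*sin(5*s))/(6*s), still 0/0.
After 3 applications of L'Hôpital's rule the quotient is (-125*cos(5*s))/(6); substituting s = 0 gives -125/6.

-125/6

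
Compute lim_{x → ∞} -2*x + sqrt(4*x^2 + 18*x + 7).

9/2

This has the form ∞ − ∞. Multiply and divide by the conjugate √(4*x^2 + 18*x + 7) + 2x.
That gives (18x + 7) / (√(4*x^2 + 18*x + 7) + 2x).
Divide numerator and denominator by x: the limit is 18/(2·2) = 9/2.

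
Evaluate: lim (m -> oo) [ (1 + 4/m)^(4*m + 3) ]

Write it as [(1 + 4/m)^m]^(4) · (1 + 4/m)^(3). The bracketed term tends to e^(4) and the second factor to 1, so the limit is e^(16).

e^(16)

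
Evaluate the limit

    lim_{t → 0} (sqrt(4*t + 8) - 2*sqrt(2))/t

Substitution gives 0/0. Multiply numerator and denominator by the conjugate √(8 + 4t) + √8.
The numerator becomes (8 + 4t) − 8 = 4t, so the expression simplifies to 4/(√(8 + 4t) + √8).
Letting t → 0 gives 4/(2√8) = √(2)/2.

√(2)/2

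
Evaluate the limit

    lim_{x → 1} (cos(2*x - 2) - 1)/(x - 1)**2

-2

Direct substitution gives 0/0.
Apply L'Hôpital: lim (-2*sin(2*x - 2))/(2*x - 2), still 0/0.
After 2 applications of L'Hôpital's rule the quotient is (-4*cos(2*x - 2))/(2); substituting x = 1 gives -2.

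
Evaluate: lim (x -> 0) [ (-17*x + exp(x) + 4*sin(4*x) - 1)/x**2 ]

Substitution gives 0/0; apply L'Hôpital's rule 2 times.
After differentiating numerator and denominator 2 times the quotient is (e^(x) - 64*sin(4*x))/(2); at x = 0 this is 1/2.

1/2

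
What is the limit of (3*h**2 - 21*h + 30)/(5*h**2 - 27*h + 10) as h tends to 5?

9/23

Since h = 5 makes numerator and denominator zero, (h - 5) divides both.
Cancelling it gives (3*h - 6)/(5*h - 2); now plug in h = 5 to get 9/23.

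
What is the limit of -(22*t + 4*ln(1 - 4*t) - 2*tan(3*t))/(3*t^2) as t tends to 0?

Substitution gives 0/0; apply L'Hôpital's rule 2 times.
After differentiating numerator and denominator 2 times the quotient is (-36*tan(3*t)/cos(3*t)^2 - 64/(4*t - 1)^2)/(-6); at t = 0 this is 32/3.

32/3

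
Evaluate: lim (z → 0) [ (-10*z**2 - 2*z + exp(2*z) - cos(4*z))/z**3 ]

Substitution gives 0/0 (the numerator vanishes to order 3).
Expand each term to order z^3: the coefficient of z^3 in e^(2z) is 4/3 and in −cos(4z) is 0.
Lower-order terms cancel with the polynomial part, so the numerator is (4/3)·z^3 + o(z^3), and the limit is (4/3)/(1) = 4/3.

4/3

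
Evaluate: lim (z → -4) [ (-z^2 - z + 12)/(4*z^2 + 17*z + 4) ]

-7/15

Direct substitution gives 0/0, so factor. Both numerator and denominator have (z + 4) as a factor.
After cancelling, the expression reduces to (3 - z)/(4*z + 1).
Substituting z = -4 gives -7/15.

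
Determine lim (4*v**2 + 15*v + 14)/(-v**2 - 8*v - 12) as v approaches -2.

At v = -2 both the top and bottom vanish — a removable singularity. Factoring out (v + 2) from each leaves (4*v + 7)/(-v - 6), which at v = -2 equals 1/4.

1/4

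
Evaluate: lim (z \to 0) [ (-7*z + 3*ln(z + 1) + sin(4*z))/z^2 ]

-3/2

Substitution gives 0/0 (the numerator vanishes to order 2).
Expand each term to order z^2: the coefficient of z^2 in sin(4z) is 0 and in 3·ln(1 + z) is -3/2.
Lower-order terms cancel with the polynomial part, so the numerator is (-3/2)·z^2 + o(z^2), and the limit is (-3/2)/(1) = -3/2.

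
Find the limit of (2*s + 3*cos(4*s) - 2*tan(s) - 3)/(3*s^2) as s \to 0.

-8

Substitution gives 0/0; apply L'Hôpital's rule 2 times.
After differentiating numerator and denominator 2 times the quotient is (-48*cos(4*s) - 4*tan(s)^3 - 4*tan(s))/(6); at s = 0 this is -8.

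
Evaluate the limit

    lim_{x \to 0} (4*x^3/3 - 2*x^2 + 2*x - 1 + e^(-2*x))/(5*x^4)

2/15

Direct substitution gives 0/0.
Apply L'Hôpital: lim (4*x^2 - 4*x + 2 - 2*e^(-2*x))/(20*x^3), still 0/0.
Apply L'Hôpital: lim (8*x - 4 + 4*e^(-2*x))/(60*x^2), still 0/0.
Apply L'Hôpital: lim (8 - 8*e^(-2*x))/(120*x), still 0/0.
After 4 applications of L'Hôpital's rule the quotient is (16*e^(-2*x))/(120); substituting x = 0 gives 2/15.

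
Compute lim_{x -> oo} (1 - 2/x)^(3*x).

e^(-6)

Write it as [(1 - 2/x)^x]^(3) · (1 - 2/x)^(0). The bracketed term tends to e^(-2) and the second factor to 1, so the limit is e^(-6).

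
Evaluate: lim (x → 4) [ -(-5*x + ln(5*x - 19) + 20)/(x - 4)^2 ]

25/2

Direct substitution gives 0/0.
Apply L'Hôpital: lim (-5 + 5/(5*x - 19))/(8 - 2*x), still 0/0.
After 2 applications of L'Hôpital's rule the quotient is (-25/(5*x - 19)^2)/(-2); substituting x = 4 gives 25/2.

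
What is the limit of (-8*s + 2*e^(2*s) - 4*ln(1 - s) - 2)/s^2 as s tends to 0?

Substitution gives 0/0; apply L'Hôpital's rule 2 times.
After differentiating numerator and denominator 2 times the quotient is (8*e^(2*s) + 4/(s - 1)^2)/(2); at s = 0 this is 6.

6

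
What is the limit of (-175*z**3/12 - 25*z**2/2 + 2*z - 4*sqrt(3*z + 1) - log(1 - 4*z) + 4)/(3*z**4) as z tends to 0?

2453/96

Substitution gives 0/0 (the numerator vanishes to order 4).
Expand each term to order z^4: the coefficient of z^4 in −ln(1 - 4z) is 64 and in -4·√(1 + 3z) is 405/32.
Lower-order terms cancel with the polynomial part, so the numerator is (2453/32)·z^4 + o(z^4), and the limit is (2453/32)/(3) = 2453/96.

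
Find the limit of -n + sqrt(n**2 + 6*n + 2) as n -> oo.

This has the form ∞ − ∞. Multiply and divide by the conjugate √(n^2 + 6*n + 2) + n.
That gives (6n + 2) / (√(n^2 + 6*n + 2) + n).
Divide numerator and denominator by n: the limit is 6/(2·1) = 3.

3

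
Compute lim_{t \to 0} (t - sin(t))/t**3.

1/6

Direct substitution gives 0/0.
Apply L'Hôpital: lim (1 - cos(t))/(3*t^2), still 0/0.
Apply L'Hôpital: lim (sin(t))/(6*t), still 0/0.
After 3 applications of L'Hôpital's rule the quotient is (cos(t))/(6); substituting t = 0 gives 1/6.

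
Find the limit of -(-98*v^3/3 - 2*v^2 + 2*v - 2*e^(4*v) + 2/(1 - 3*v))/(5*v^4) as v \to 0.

-422/15

Substitution gives 0/0; apply L'Hôpital's rule 4 times.
After differentiating numerator and denominator 4 times the quotient is (-512*e^(4*v) - 3888/(3*v - 1)^5)/(-120); at v = 0 this is -422/15.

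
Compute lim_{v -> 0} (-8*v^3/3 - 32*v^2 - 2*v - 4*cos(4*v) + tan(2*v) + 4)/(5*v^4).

-128/15

Substitution gives 0/0; apply L'Hôpital's rule 4 times.
After differentiating numerator and denominator 4 times the quotient is (-1024*cos(4*v) + 384*tan(2*v)^5 + 640*tan(2*v)^3 + 256*tan(2*v))/(120); at v = 0 this is -128/15.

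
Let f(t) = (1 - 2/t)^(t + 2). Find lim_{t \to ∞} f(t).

The base → 1 and the exponent → ∞: a 1^∞ form.
Take logarithms: (t + 2)·ln(1 - 2/t). Since ln(1+u) ~ u for small u, this behaves like (t)·(-2/t) → -2.
So the limit is e^(-2).

e^(-2)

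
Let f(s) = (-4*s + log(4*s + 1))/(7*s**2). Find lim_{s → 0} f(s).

-8/7

Direct substitution gives 0/0.
Apply L'Hôpital: lim (-4 + 4/(4*s + 1))/(14*s), still 0/0.
After 2 applications of L'Hôpital's rule the quotient is (-16/(4*s + 1)^2)/(14); substituting s = 0 gives -8/7.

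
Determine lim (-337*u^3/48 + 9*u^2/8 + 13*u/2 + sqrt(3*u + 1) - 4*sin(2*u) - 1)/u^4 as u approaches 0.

Substitution gives 0/0; apply L'Hôpital's rule 4 times.
After differentiating numerator and denominator 4 times the quotient is (-64*sin(2*u) - 1215/(16*(3*u + 1)^(7/2)))/(24); at u = 0 this is -405/128.

-405/128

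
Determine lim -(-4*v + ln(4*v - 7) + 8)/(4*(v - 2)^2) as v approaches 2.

2

Direct substitution gives 0/0.
Apply L'Hôpital: lim (-4 + 4/(4*v - 7))/(16 - 8*v), still 0/0.
After 2 applications of L'Hôpital's rule the quotient is (-16/(4*v - 7)^2)/(-8); substituting v = 2 gives 2.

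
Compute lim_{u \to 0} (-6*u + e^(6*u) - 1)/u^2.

18

Direct substitution gives 0/0.
Apply L'Hôpital: lim (6*e^(6*u) - 6)/(2*u), still 0/0.
After 2 applications of L'Hôpital's rule the quotient is (36*e^(6*u))/(2); substituting u = 0 gives 18.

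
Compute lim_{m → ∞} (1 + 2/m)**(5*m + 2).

Let L be the limit and take ln: ln L = lim (5m + 2)·ln(1 + 2/m) = lim (5m + 2)·(2/m + O(1/m²)) = 10.
Hence L = e^(10).

e^(10)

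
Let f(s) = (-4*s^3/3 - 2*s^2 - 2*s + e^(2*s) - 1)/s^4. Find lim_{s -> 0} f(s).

2/3

Direct substitution gives 0/0.
Apply L'Hôpital: lim (-4*s^2 - 4*s + 2*e^(2*s) - 2)/(4*s^3), still 0/0.
Apply L'Hôpital: lim (-8*s + 4*e^(2*s) - 4)/(12*s^2), still 0/0.
Apply L'Hôpital: lim (8*e^(2*s) - 8)/(24*s), still 0/0.
After 4 applications of L'Hôpital's rule the quotient is (16*e^(2*s))/(24); substituting s = 0 gives 2/3.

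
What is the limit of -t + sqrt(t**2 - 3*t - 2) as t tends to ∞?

An ∞ − ∞ form. Rationalising with the conjugate, the difference becomes (-3t - 2) / (√(t^2 - 3*t - 2) + t).
For large t the denominator behaves like 2·t, so the quotient tends to -3/2 = -3/2.

-3/2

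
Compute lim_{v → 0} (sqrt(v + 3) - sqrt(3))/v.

√(3)/6

A 0/0 form; rationalise with √(3 + v) + √3. This collapses the numerator to v, leaving 1/(√(3 + v) + √3) → 1/(2√3) = √(3)/6.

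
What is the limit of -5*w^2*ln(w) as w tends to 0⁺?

This is a 0·(−∞) form. Rewrite as -5·ln(w) / w^(−2) and apply L'Hôpital:
the derivative quotient is -5·(1/w) / (−2·w^(−3)) = (5/2)·w^2 → 0.

0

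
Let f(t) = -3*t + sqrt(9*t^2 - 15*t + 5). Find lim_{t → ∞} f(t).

-5/2

An ∞ − ∞ form. Rationalising with the conjugate, the difference becomes (-15t + 5) / (√(9*t^2 - 15*t + 5) + 3t).
For large t the denominator behaves like 2·3t, so the quotient tends to -15/6 = -5/2.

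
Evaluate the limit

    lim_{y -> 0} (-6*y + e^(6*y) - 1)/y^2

Direct substitution gives 0/0.
Apply L'Hôpital: lim (6*e^(6*y) - 6)/(2*y), still 0/0.
After 2 applications of L'Hôpital's rule the quotient is (36*e^(6*y))/(2); substituting y = 0 gives 18.

18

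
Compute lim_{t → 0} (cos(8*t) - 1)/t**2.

Direct substitution gives 0/0.
Apply L'Hôpital: lim (-8*sin(8*t))/(2*t), still 0/0.
After 2 applications of L'Hôpital's rule the quotient is (-64*cos(8*t))/(2); substituting t = 0 gives -32.

-32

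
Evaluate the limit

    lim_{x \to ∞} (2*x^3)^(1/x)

Base → ∞ and exponent → 0: an ∞^0 form.
Take logs: (1/x)·ln(2·x^3) = (ln 2 + 3·ln x)/x → 0.
So the limit is e^0 = 1.

1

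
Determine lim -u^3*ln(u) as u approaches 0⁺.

This is a 0·(−∞) form. Rewrite as -1·ln(u) / u^(−3) and apply L'Hôpital:
the derivative quotient is -1·(1/u) / (−3·u^(−4)) = (1/3)·u^3 → 0.

0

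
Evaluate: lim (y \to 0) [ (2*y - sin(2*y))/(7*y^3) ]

4/21

Direct substitution gives 0/0.
Apply L'Hôpital: lim (2 - 2*cos(2*y))/(21*y^2), still 0/0.
Apply L'Hôpital: lim (4*sin(2*y))/(42*y), still 0/0.
After 3 applications of L'Hôpital's rule the quotient is (8*cos(2*y))/(42); substituting y = 0 gives 4/21.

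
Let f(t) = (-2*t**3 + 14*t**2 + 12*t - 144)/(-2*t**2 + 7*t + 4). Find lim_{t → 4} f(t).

At t = 4 both the top and bottom vanish — a removable singularity. Factoring out (t - 4) from each leaves (-2*t^2 + 6*t + 36)/(-2*t - 1), which at t = 4 equals -28/9.

-28/9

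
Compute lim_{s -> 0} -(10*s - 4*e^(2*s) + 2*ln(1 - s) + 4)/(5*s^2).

Substitution gives 0/0 (the numerator vanishes to order 2).
Expand each term to order s^2: the coefficient of s^2 in 2·ln(1 - s) is -1 and in -4·e^(2s) is -8.
Lower-order terms cancel with the polynomial part, so the numerator is (-9)·s^2 + o(s^2), and the limit is (-9)/(-5) = 9/5.

9/5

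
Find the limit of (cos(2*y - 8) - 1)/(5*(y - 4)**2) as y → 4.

Direct substitution gives 0/0.
Apply L'Hôpital: lim (-2*sin(2*y - 8))/(10*y - 40), still 0/0.
After 2 applications of L'Hôpital's rule the quotient is (-4*cos(2*y - 8))/(10); substituting y = 4 gives -2/5.

-2/5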